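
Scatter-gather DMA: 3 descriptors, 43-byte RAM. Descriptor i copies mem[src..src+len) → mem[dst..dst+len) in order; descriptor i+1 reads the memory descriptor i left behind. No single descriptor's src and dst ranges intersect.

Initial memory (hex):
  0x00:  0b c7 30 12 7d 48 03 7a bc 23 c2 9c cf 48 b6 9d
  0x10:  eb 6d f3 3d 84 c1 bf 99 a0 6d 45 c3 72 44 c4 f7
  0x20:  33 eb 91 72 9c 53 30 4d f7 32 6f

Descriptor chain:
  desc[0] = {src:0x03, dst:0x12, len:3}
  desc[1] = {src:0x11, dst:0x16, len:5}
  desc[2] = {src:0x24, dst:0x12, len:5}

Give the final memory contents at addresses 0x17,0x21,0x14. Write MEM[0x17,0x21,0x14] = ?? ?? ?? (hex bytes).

MEM[0x17,0x21,0x14] = 12 eb 30

[0] 0x03->0x12 len=3 : 12 7d 48
[1] 0x11->0x16 len=5 : 6d 12 7d 48 c1
[2] 0x24->0x12 len=5 : 9c 53 30 4d f7
query mem[0x17]=0x12, mem[0x21]=0xeb, mem[0x14]=0x30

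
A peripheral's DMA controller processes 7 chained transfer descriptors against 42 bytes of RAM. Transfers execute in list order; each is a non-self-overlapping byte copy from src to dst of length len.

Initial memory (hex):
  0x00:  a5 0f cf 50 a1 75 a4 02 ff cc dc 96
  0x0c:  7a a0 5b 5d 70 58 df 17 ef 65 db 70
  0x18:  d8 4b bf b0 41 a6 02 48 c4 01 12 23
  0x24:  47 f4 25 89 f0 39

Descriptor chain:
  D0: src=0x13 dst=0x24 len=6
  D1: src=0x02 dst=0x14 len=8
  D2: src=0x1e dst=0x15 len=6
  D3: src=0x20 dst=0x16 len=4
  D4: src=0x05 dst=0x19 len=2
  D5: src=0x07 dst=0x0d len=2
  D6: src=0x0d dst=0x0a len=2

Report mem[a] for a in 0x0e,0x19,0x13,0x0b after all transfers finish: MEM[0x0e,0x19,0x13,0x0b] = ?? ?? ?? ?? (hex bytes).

MEM[0x0e,0x19,0x13,0x0b] = ff 75 17 ff

#0 dst[0x24+6] := {0x17,0xef,0x65,0xdb,0x70,0xd8}
#1 dst[0x14+8] := {0xcf,0x50,0xa1,0x75,0xa4,0x02,0xff,0xcc}
#2 dst[0x15+6] := {0x02,0x48,0xc4,0x01,0x12,0x23}
#3 dst[0x16+4] := {0xc4,0x01,0x12,0x23}
#4 dst[0x19+2] := {0x75,0xa4}
#5 dst[0x0d+2] := {0x02,0xff}
#6 dst[0x0a+2] := {0x02,0xff}
query mem[0x0e]=0xff, mem[0x19]=0x75, mem[0x13]=0x17, mem[0x0b]=0xff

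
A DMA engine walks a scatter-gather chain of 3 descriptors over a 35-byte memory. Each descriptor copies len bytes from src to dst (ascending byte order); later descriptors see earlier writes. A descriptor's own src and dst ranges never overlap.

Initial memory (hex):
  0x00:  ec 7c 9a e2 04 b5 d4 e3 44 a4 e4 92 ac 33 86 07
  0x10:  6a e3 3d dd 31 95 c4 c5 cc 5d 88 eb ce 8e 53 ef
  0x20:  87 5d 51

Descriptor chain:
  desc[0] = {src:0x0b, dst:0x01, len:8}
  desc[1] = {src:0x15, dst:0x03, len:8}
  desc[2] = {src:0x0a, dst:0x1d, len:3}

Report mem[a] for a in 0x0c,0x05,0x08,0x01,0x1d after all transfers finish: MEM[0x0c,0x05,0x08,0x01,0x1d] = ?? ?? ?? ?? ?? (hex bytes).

MEM[0x0c,0x05,0x08,0x01,0x1d] = ac c5 88 92 ce

[0] 0x0b->0x01 len=8 : 92 ac 33 86 07 6a e3 3d
[1] 0x15->0x03 len=8 : 95 c4 c5 cc 5d 88 eb ce
[2] 0x0a->0x1d len=3 : ce 92 ac
query mem[0x0c]=0xac, mem[0x05]=0xc5, mem[0x08]=0x88, mem[0x01]=0x92, mem[0x1d]=0xce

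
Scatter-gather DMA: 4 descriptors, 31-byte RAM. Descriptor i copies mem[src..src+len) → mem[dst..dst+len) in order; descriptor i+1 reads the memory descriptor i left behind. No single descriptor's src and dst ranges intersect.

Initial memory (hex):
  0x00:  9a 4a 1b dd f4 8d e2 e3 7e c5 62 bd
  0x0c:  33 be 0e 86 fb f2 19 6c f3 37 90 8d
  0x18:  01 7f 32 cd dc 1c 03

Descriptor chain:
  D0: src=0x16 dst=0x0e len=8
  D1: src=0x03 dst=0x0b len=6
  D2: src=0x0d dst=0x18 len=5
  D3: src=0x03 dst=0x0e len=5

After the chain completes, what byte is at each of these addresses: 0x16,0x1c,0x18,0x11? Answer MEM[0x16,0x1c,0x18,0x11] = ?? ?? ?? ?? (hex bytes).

MEM[0x16,0x1c,0x18,0x11] = 90 7f 8d e2

[0] 0x16->0x0e len=8 : 90 8d 01 7f 32 cd dc 1c
[1] 0x03->0x0b len=6 : dd f4 8d e2 e3 7e
[2] 0x0d->0x18 len=5 : 8d e2 e3 7e 7f
[3] 0x03->0x0e len=5 : dd f4 8d e2 e3
query mem[0x16]=0x90, mem[0x1c]=0x7f, mem[0x18]=0x8d, mem[0x11]=0xe2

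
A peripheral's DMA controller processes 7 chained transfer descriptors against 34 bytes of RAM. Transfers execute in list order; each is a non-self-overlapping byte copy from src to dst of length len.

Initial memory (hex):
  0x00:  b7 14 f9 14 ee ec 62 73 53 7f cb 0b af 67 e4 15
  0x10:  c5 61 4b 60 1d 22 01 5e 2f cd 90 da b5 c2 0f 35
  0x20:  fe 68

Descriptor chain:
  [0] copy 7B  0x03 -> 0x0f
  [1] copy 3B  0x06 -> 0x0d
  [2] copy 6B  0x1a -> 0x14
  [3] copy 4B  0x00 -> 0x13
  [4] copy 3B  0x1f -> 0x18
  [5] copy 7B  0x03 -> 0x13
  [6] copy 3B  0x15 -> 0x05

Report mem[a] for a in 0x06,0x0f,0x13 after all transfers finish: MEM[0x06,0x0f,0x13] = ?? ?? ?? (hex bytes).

D0: mem[0x0f..0x15] <- [14 ee ec 62 73 53 7f]
D1: mem[0x0d..0x0f] <- [62 73 53]
D2: mem[0x14..0x19] <- [90 da b5 c2 0f 35]
D3: mem[0x13..0x16] <- [b7 14 f9 14]
D4: mem[0x18..0x1a] <- [35 fe 68]
D5: mem[0x13..0x19] <- [14 ee ec 62 73 53 7f]
D6: mem[0x05..0x07] <- [ec 62 73]
query mem[0x06]=0x62, mem[0x0f]=0x53, mem[0x13]=0x14

MEM[0x06,0x0f,0x13] = 62 53 14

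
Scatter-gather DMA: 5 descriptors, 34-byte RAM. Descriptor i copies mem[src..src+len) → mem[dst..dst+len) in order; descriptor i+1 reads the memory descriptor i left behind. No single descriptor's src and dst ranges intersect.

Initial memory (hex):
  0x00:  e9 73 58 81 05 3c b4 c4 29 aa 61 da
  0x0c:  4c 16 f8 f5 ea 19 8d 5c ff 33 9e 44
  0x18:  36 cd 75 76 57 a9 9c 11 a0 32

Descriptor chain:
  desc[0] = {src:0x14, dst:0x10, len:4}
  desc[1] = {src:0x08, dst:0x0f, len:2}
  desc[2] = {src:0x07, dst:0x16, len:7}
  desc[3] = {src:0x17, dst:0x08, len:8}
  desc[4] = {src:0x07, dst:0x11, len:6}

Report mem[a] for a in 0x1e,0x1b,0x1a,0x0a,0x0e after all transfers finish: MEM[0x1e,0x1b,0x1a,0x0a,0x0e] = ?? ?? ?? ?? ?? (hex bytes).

D0: mem[0x10..0x13] <- [ff 33 9e 44]
D1: mem[0x0f..0x10] <- [29 aa]
D2: mem[0x16..0x1c] <- [c4 29 aa 61 da 4c 16]
D3: mem[0x08..0x0f] <- [29 aa 61 da 4c 16 a9 9c]
D4: mem[0x11..0x16] <- [c4 29 aa 61 da 4c]
query mem[0x1e]=0x9c, mem[0x1b]=0x4c, mem[0x1a]=0xda, mem[0x0a]=0x61, mem[0x0e]=0xa9

MEM[0x1e,0x1b,0x1a,0x0a,0x0e] = 9c 4c da 61 a9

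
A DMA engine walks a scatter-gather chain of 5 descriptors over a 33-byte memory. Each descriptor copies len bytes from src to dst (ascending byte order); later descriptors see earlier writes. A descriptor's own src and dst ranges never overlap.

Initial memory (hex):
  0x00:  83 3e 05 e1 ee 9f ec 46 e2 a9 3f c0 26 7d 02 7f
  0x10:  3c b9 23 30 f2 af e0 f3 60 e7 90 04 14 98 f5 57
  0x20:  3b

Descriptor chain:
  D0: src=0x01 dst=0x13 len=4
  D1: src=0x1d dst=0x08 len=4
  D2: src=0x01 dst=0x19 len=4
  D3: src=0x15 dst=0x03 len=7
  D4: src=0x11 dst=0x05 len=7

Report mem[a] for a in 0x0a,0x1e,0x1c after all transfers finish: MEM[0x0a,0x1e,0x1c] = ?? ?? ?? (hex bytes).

MEM[0x0a,0x1e,0x1c] = ee f5 ee

  after D0: wrote 4B at 0x13 = 3e05e1ee
  after D1: wrote 4B at 0x08 = 98f5573b
  after D2: wrote 4B at 0x19 = 3e05e1ee
  after D3: wrote 7B at 0x03 = e1eef3603e05e1
  after D4: wrote 7B at 0x05 = b9233e05e1eef3
query mem[0x0a]=0xee, mem[0x1e]=0xf5, mem[0x1c]=0xee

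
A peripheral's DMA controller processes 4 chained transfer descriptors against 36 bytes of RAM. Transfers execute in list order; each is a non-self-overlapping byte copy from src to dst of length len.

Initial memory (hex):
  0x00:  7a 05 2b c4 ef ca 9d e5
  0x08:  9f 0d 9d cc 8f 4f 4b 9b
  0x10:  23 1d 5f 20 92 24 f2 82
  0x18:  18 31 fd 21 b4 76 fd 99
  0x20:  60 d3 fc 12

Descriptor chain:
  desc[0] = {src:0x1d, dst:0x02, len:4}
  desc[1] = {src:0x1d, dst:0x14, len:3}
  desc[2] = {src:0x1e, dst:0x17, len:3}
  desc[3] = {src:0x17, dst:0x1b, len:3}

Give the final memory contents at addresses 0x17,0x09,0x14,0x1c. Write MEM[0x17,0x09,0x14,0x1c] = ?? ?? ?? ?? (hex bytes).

MEM[0x17,0x09,0x14,0x1c] = fd 0d 76 99

D0: mem[0x02..0x05] <- [76 fd 99 60]
D1: mem[0x14..0x16] <- [76 fd 99]
D2: mem[0x17..0x19] <- [fd 99 60]
D3: mem[0x1b..0x1d] <- [fd 99 60]
query mem[0x17]=0xfd, mem[0x09]=0x0d, mem[0x14]=0x76, mem[0x1c]=0x99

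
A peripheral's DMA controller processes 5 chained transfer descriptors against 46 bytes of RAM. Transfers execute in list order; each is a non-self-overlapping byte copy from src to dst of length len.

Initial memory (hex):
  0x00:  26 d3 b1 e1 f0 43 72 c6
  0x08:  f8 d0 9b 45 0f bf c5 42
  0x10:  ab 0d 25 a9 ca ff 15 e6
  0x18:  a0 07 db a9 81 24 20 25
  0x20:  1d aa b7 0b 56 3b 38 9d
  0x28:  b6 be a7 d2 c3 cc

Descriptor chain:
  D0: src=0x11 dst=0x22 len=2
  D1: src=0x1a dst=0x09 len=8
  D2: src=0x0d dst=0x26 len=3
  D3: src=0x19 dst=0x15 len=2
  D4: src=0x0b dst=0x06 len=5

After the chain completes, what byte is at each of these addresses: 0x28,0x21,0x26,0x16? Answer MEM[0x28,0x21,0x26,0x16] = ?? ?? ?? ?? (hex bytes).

MEM[0x28,0x21,0x26,0x16] = 1d aa 20 db

  after D0: wrote 2B at 0x22 = 0d25
  after D1: wrote 8B at 0x09 = dba9812420251daa
  after D2: wrote 3B at 0x26 = 20251d
  after D3: wrote 2B at 0x15 = 07db
  after D4: wrote 5B at 0x06 = 812420251d
query mem[0x28]=0x1d, mem[0x21]=0xaa, mem[0x26]=0x20, mem[0x16]=0xdb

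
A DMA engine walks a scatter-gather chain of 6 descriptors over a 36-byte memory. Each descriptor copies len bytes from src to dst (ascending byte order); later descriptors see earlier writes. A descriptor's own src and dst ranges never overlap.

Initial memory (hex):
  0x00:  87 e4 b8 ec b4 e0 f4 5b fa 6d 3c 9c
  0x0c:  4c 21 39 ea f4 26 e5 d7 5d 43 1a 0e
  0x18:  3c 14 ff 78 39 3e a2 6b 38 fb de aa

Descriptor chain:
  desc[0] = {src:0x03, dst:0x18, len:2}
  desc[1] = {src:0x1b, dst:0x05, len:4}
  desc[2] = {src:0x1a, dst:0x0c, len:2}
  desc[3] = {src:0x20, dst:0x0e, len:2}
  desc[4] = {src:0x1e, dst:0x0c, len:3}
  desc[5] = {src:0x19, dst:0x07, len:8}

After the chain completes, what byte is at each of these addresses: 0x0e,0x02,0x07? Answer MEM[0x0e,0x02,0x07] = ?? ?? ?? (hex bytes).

MEM[0x0e,0x02,0x07] = 38 b8 b4

D0: mem[0x18..0x19] <- [ec b4]
D1: mem[0x05..0x08] <- [78 39 3e a2]
D2: mem[0x0c..0x0d] <- [ff 78]
D3: mem[0x0e..0x0f] <- [38 fb]
D4: mem[0x0c..0x0e] <- [a2 6b 38]
D5: mem[0x07..0x0e] <- [b4 ff 78 39 3e a2 6b 38]
query mem[0x0e]=0x38, mem[0x02]=0xb8, mem[0x07]=0xb4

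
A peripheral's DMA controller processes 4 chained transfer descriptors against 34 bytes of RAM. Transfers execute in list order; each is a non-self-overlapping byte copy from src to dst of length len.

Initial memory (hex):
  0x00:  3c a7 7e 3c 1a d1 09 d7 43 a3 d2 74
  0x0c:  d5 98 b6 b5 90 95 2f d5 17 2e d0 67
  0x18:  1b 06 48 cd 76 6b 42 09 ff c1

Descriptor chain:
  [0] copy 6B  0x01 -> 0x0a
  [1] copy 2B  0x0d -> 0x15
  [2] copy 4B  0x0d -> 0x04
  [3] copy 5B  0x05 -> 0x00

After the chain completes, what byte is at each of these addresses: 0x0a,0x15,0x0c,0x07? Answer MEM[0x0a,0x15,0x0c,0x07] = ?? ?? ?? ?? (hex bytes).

MEM[0x0a,0x15,0x0c,0x07] = a7 1a 3c 90

D0: mem[0x0a..0x0f] <- [a7 7e 3c 1a d1 09]
D1: mem[0x15..0x16] <- [1a d1]
D2: mem[0x04..0x07] <- [1a d1 09 90]
D3: mem[0x00..0x04] <- [d1 09 90 43 a3]
query mem[0x0a]=0xa7, mem[0x15]=0x1a, mem[0x0c]=0x3c, mem[0x07]=0x90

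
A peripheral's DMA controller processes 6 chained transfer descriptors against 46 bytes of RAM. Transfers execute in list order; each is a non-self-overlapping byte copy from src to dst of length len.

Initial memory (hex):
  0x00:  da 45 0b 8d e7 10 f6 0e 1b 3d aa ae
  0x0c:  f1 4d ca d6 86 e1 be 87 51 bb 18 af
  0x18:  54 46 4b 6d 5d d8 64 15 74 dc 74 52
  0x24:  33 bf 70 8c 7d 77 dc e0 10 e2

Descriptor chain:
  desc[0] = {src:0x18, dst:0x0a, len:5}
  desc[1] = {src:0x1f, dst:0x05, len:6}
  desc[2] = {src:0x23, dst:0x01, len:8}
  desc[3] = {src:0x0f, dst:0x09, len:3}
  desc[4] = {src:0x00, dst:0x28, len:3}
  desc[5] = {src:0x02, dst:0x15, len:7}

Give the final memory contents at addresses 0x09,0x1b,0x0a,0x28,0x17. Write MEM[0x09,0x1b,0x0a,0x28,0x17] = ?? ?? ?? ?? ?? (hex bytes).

MEM[0x09,0x1b,0x0a,0x28,0x17] = d6 dc 86 da 70

[0] 0x18->0x0a len=5 : 54 46 4b 6d 5d
[1] 0x1f->0x05 len=6 : 15 74 dc 74 52 33
[2] 0x23->0x01 len=8 : 52 33 bf 70 8c 7d 77 dc
[3] 0x0f->0x09 len=3 : d6 86 e1
[4] 0x00->0x28 len=3 : da 52 33
[5] 0x02->0x15 len=7 : 33 bf 70 8c 7d 77 dc
query mem[0x09]=0xd6, mem[0x1b]=0xdc, mem[0x0a]=0x86, mem[0x28]=0xda, mem[0x17]=0x70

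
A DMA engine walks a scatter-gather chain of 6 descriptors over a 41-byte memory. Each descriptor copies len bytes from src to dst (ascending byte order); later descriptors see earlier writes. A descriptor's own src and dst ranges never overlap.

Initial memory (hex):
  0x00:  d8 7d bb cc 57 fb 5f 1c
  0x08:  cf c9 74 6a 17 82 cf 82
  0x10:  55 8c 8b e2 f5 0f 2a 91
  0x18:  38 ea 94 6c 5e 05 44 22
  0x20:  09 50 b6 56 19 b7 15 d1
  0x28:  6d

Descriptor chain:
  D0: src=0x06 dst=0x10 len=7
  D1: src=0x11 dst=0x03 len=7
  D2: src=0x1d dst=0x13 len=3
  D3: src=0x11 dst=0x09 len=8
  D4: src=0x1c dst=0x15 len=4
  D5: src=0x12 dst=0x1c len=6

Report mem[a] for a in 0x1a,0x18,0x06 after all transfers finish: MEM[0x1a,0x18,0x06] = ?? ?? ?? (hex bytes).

  after D0: wrote 7B at 0x10 = 5f1ccfc9746a17
  after D1: wrote 7B at 0x03 = 1ccfc9746a1791
  after D2: wrote 3B at 0x13 = 054422
  after D3: wrote 8B at 0x09 = 1ccf054422179138
  after D4: wrote 4B at 0x15 = 5e054422
  after D5: wrote 6B at 0x1c = cf05445e0544
query mem[0x1a]=0x94, mem[0x18]=0x22, mem[0x06]=0x74

MEM[0x1a,0x18,0x06] = 94 22 74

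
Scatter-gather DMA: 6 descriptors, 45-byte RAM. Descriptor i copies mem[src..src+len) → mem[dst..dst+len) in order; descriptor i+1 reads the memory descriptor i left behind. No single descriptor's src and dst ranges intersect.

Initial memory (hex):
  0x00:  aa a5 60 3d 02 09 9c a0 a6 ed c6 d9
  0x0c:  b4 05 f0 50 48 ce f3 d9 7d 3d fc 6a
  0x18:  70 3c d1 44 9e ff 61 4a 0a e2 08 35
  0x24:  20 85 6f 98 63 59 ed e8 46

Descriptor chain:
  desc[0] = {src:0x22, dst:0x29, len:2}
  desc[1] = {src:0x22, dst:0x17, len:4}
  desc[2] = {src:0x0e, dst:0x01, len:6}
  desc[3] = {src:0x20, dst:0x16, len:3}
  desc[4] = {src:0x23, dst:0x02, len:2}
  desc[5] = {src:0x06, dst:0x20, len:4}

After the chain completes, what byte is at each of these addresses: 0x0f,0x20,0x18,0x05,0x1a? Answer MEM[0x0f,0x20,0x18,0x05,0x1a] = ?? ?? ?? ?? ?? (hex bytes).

D0: mem[0x29..0x2a] <- [08 35]
D1: mem[0x17..0x1a] <- [08 35 20 85]
D2: mem[0x01..0x06] <- [f0 50 48 ce f3 d9]
D3: mem[0x16..0x18] <- [0a e2 08]
D4: mem[0x02..0x03] <- [35 20]
D5: mem[0x20..0x23] <- [d9 a0 a6 ed]
query mem[0x0f]=0x50, mem[0x20]=0xd9, mem[0x18]=0x08, mem[0x05]=0xf3, mem[0x1a]=0x85

MEM[0x0f,0x20,0x18,0x05,0x1a] = 50 d9 08 f3 85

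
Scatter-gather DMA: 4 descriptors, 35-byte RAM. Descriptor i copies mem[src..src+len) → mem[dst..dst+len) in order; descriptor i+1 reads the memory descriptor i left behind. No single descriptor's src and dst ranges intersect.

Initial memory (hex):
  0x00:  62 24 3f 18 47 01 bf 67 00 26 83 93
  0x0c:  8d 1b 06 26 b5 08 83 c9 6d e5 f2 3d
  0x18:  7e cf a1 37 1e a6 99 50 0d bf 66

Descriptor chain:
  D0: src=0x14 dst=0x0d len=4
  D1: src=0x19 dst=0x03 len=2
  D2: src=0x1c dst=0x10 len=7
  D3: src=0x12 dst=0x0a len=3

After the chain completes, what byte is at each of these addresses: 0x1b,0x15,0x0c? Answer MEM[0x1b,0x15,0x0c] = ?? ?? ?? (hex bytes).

[0] 0x14->0x0d len=4 : 6d e5 f2 3d
[1] 0x19->0x03 len=2 : cf a1
[2] 0x1c->0x10 len=7 : 1e a6 99 50 0d bf 66
[3] 0x12->0x0a len=3 : 99 50 0d
query mem[0x1b]=0x37, mem[0x15]=0xbf, mem[0x0c]=0x0d

MEM[0x1b,0x15,0x0c] = 37 bf 0d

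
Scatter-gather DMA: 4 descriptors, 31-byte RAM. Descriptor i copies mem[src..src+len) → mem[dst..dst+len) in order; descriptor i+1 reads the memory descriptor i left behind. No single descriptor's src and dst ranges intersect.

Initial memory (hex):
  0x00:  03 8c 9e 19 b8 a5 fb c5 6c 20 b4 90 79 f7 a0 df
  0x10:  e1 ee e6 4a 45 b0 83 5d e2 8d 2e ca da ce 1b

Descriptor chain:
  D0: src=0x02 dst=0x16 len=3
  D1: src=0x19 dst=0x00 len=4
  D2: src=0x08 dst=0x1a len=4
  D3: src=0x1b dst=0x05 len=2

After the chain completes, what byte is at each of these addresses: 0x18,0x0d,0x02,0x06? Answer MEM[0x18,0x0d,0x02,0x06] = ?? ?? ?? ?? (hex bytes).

MEM[0x18,0x0d,0x02,0x06] = b8 f7 ca b4

  after D0: wrote 3B at 0x16 = 9e19b8
  after D1: wrote 4B at 0x00 = 8d2ecada
  after D2: wrote 4B at 0x1a = 6c20b490
  after D3: wrote 2B at 0x05 = 20b4
query mem[0x18]=0xb8, mem[0x0d]=0xf7, mem[0x02]=0xca, mem[0x06]=0xb4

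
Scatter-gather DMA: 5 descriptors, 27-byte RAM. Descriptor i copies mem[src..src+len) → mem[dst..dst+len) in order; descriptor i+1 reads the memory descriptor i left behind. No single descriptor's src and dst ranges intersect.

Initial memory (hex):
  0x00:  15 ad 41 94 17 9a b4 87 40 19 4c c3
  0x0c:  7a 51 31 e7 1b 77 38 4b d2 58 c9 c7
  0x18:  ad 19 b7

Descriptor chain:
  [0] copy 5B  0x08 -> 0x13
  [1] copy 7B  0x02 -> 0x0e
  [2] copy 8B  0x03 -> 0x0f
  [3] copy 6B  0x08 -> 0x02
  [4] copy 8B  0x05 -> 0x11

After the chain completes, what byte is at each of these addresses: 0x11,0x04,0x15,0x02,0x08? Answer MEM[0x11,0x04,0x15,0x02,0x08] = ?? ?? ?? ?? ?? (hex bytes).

MEM[0x11,0x04,0x15,0x02,0x08] = c3 4c 19 40 40

[0] 0x08->0x13 len=5 : 40 19 4c c3 7a
[1] 0x02->0x0e len=7 : 41 94 17 9a b4 87 40
[2] 0x03->0x0f len=8 : 94 17 9a b4 87 40 19 4c
[3] 0x08->0x02 len=6 : 40 19 4c c3 7a 51
[4] 0x05->0x11 len=8 : c3 7a 51 40 19 4c c3 7a
query mem[0x11]=0xc3, mem[0x04]=0x4c, mem[0x15]=0x19, mem[0x02]=0x40, mem[0x08]=0x40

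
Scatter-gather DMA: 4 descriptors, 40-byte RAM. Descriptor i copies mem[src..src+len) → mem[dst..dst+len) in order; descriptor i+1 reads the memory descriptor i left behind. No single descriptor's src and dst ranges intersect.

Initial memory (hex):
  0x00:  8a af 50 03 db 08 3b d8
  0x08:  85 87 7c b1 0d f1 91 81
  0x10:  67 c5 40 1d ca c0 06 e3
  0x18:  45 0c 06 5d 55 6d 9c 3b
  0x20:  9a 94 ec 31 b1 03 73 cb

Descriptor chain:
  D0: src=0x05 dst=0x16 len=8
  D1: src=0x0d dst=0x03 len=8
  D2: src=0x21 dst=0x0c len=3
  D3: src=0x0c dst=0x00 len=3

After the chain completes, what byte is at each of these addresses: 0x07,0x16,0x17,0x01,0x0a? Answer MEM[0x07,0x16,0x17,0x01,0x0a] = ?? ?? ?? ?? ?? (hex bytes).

D0: mem[0x16..0x1d] <- [08 3b d8 85 87 7c b1 0d]
D1: mem[0x03..0x0a] <- [f1 91 81 67 c5 40 1d ca]
D2: mem[0x0c..0x0e] <- [94 ec 31]
D3: mem[0x00..0x02] <- [94 ec 31]
query mem[0x07]=0xc5, mem[0x16]=0x08, mem[0x17]=0x3b, mem[0x01]=0xec, mem[0x0a]=0xca

MEM[0x07,0x16,0x17,0x01,0x0a] = c5 08 3b ec ca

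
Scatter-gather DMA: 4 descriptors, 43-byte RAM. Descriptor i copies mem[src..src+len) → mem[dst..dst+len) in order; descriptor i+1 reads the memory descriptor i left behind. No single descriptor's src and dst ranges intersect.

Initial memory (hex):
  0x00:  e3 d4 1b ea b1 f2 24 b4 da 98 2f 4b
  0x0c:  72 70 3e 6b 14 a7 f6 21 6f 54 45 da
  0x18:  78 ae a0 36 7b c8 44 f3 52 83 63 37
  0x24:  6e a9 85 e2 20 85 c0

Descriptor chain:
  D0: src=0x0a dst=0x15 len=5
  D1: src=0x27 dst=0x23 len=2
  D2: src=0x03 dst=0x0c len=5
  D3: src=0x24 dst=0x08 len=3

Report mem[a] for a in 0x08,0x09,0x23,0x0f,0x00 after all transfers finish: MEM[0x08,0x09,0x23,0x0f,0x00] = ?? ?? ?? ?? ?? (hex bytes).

MEM[0x08,0x09,0x23,0x0f,0x00] = 20 a9 e2 24 e3

  after D0: wrote 5B at 0x15 = 2f4b72703e
  after D1: wrote 2B at 0x23 = e220
  after D2: wrote 5B at 0x0c = eab1f224b4
  after D3: wrote 3B at 0x08 = 20a985
query mem[0x08]=0x20, mem[0x09]=0xa9, mem[0x23]=0xe2, mem[0x0f]=0x24, mem[0x00]=0xe3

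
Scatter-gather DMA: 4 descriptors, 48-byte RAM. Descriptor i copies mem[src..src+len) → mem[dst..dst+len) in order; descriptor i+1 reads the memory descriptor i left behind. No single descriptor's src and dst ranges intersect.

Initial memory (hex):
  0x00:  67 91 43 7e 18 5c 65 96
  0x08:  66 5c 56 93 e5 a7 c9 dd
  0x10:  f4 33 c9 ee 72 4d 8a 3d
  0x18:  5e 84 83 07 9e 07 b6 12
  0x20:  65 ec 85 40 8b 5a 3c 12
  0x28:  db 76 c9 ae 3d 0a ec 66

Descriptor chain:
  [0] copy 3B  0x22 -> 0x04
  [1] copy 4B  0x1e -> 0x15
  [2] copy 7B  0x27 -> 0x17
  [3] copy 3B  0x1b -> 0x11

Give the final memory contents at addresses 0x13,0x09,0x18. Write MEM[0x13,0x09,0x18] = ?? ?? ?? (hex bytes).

  after D0: wrote 3B at 0x04 = 85408b
  after D1: wrote 4B at 0x15 = b61265ec
  after D2: wrote 7B at 0x17 = 12db76c9ae3d0a
  after D3: wrote 3B at 0x11 = ae3d0a
query mem[0x13]=0x0a, mem[0x09]=0x5c, mem[0x18]=0xdb

MEM[0x13,0x09,0x18] = 0a 5c db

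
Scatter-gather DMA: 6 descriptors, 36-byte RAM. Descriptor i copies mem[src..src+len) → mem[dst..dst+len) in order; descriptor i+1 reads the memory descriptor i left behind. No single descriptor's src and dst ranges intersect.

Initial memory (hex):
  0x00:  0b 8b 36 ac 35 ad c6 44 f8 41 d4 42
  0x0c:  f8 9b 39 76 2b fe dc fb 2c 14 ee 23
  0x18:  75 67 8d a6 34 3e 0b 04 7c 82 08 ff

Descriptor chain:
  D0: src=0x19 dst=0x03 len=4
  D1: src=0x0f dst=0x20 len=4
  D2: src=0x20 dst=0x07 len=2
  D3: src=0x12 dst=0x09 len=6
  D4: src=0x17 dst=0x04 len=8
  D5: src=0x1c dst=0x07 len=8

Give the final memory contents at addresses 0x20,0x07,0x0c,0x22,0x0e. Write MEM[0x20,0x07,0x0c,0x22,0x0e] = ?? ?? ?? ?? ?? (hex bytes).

MEM[0x20,0x07,0x0c,0x22,0x0e] = 76 34 2b fe dc

D0: mem[0x03..0x06] <- [67 8d a6 34]
D1: mem[0x20..0x23] <- [76 2b fe dc]
D2: mem[0x07..0x08] <- [76 2b]
D3: mem[0x09..0x0e] <- [dc fb 2c 14 ee 23]
D4: mem[0x04..0x0b] <- [23 75 67 8d a6 34 3e 0b]
D5: mem[0x07..0x0e] <- [34 3e 0b 04 76 2b fe dc]
query mem[0x20]=0x76, mem[0x07]=0x34, mem[0x0c]=0x2b, mem[0x22]=0xfe, mem[0x0e]=0xdc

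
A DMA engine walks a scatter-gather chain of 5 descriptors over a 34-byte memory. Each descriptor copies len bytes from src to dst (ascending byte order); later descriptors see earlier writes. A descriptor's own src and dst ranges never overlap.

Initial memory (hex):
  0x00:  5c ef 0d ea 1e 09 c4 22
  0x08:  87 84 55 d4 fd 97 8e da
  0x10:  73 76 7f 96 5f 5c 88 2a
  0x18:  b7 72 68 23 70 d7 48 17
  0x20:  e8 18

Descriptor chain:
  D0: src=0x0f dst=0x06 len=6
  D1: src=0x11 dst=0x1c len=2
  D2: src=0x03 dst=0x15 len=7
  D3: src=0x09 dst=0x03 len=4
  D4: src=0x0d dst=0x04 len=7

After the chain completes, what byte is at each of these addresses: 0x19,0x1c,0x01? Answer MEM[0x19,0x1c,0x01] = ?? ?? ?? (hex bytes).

MEM[0x19,0x1c,0x01] = 73 76 ef

[0] 0x0f->0x06 len=6 : da 73 76 7f 96 5f
[1] 0x11->0x1c len=2 : 76 7f
[2] 0x03->0x15 len=7 : ea 1e 09 da 73 76 7f
[3] 0x09->0x03 len=4 : 7f 96 5f fd
[4] 0x0d->0x04 len=7 : 97 8e da 73 76 7f 96
query mem[0x19]=0x73, mem[0x1c]=0x76, mem[0x01]=0xef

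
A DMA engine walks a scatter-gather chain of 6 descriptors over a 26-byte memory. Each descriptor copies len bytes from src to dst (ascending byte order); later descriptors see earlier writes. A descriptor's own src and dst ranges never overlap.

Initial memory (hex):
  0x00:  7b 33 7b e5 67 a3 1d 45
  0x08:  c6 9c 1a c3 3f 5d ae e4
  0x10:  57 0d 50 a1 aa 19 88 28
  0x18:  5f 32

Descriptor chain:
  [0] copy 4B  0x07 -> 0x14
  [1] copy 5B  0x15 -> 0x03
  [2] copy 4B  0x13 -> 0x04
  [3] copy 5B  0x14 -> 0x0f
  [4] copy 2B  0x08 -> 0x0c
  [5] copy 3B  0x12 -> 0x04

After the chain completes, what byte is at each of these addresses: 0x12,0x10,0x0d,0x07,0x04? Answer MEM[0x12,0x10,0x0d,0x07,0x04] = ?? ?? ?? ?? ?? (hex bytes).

#0 dst[0x14+4] := {0x45,0xc6,0x9c,0x1a}
#1 dst[0x03+5] := {0xc6,0x9c,0x1a,0x5f,0x32}
#2 dst[0x04+4] := {0xa1,0x45,0xc6,0x9c}
#3 dst[0x0f+5] := {0x45,0xc6,0x9c,0x1a,0x5f}
#4 dst[0x0c+2] := {0xc6,0x9c}
#5 dst[0x04+3] := {0x1a,0x5f,0x45}
query mem[0x12]=0x1a, mem[0x10]=0xc6, mem[0x0d]=0x9c, mem[0x07]=0x9c, mem[0x04]=0x1a

MEM[0x12,0x10,0x0d,0x07,0x04] = 1a c6 9c 9c 1a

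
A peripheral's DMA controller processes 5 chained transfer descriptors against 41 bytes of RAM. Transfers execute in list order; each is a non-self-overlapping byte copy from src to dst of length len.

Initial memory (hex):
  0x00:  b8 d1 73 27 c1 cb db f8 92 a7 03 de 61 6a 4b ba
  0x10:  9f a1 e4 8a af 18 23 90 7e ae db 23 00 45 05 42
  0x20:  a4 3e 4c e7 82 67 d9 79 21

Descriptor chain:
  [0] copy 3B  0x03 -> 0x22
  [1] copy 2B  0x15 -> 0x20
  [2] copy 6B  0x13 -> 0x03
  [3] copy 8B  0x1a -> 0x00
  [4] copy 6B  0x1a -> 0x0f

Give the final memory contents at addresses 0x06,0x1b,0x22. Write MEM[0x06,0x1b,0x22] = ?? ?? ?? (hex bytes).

  after D0: wrote 3B at 0x22 = 27c1cb
  after D1: wrote 2B at 0x20 = 1823
  after D2: wrote 6B at 0x03 = 8aaf1823907e
  after D3: wrote 8B at 0x00 = db23004505421823
  after D4: wrote 6B at 0x0f = db2300450542
query mem[0x06]=0x18, mem[0x1b]=0x23, mem[0x22]=0x27

MEM[0x06,0x1b,0x22] = 18 23 27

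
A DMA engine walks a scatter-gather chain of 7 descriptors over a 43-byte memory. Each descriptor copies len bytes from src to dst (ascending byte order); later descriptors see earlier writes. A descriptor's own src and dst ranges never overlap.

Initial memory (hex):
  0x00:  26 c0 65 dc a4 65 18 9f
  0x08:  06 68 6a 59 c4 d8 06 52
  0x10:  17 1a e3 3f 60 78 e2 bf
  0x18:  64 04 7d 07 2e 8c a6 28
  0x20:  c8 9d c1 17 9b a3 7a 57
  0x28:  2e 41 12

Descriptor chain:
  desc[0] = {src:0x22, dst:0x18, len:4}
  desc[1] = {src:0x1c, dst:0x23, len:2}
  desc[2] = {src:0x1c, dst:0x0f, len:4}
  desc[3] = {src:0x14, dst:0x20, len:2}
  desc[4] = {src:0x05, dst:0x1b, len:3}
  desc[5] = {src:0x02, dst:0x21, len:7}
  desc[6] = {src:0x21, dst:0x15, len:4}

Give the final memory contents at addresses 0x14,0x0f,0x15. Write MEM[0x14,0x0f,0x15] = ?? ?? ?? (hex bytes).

[0] 0x22->0x18 len=4 : c1 17 9b a3
[1] 0x1c->0x23 len=2 : 2e 8c
[2] 0x1c->0x0f len=4 : 2e 8c a6 28
[3] 0x14->0x20 len=2 : 60 78
[4] 0x05->0x1b len=3 : 65 18 9f
[5] 0x02->0x21 len=7 : 65 dc a4 65 18 9f 06
[6] 0x21->0x15 len=4 : 65 dc a4 65
query mem[0x14]=0x60, mem[0x0f]=0x2e, mem[0x15]=0x65

MEM[0x14,0x0f,0x15] = 60 2e 65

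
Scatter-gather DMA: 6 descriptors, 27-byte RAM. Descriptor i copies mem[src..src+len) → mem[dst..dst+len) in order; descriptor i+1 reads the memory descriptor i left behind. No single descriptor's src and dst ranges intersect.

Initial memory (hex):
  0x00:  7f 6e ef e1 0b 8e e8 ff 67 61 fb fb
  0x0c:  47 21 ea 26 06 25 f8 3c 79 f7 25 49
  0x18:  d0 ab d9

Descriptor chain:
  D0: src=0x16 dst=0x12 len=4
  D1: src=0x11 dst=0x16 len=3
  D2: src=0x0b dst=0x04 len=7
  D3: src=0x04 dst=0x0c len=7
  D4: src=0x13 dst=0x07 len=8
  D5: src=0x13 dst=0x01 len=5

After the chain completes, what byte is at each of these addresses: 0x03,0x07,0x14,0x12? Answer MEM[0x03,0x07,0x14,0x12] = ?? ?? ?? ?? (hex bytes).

MEM[0x03,0x07,0x14,0x12] = ab 49 d0 25

  after D0: wrote 4B at 0x12 = 2549d0ab
  after D1: wrote 3B at 0x16 = 252549
  after D2: wrote 7B at 0x04 = fb4721ea260625
  after D3: wrote 7B at 0x0c = fb4721ea260625
  after D4: wrote 8B at 0x07 = 49d0ab252549abd9
  after D5: wrote 5B at 0x01 = 49d0ab2525
query mem[0x03]=0xab, mem[0x07]=0x49, mem[0x14]=0xd0, mem[0x12]=0x25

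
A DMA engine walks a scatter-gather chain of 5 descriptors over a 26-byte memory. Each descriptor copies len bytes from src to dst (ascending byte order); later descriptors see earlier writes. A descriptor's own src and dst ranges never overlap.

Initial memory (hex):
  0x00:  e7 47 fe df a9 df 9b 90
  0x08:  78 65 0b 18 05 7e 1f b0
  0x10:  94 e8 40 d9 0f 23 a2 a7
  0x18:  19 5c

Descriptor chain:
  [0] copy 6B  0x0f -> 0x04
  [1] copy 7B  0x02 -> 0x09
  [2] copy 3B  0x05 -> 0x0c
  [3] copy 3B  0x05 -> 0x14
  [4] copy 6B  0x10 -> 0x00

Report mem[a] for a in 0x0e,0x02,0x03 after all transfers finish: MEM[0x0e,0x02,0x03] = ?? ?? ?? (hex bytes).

#0 dst[0x04+6] := {0xb0,0x94,0xe8,0x40,0xd9,0x0f}
#1 dst[0x09+7] := {0xfe,0xdf,0xb0,0x94,0xe8,0x40,0xd9}
#2 dst[0x0c+3] := {0x94,0xe8,0x40}
#3 dst[0x14+3] := {0x94,0xe8,0x40}
#4 dst[0x00+6] := {0x94,0xe8,0x40,0xd9,0x94,0xe8}
query mem[0x0e]=0x40, mem[0x02]=0x40, mem[0x03]=0xd9

MEM[0x0e,0x02,0x03] = 40 40 d9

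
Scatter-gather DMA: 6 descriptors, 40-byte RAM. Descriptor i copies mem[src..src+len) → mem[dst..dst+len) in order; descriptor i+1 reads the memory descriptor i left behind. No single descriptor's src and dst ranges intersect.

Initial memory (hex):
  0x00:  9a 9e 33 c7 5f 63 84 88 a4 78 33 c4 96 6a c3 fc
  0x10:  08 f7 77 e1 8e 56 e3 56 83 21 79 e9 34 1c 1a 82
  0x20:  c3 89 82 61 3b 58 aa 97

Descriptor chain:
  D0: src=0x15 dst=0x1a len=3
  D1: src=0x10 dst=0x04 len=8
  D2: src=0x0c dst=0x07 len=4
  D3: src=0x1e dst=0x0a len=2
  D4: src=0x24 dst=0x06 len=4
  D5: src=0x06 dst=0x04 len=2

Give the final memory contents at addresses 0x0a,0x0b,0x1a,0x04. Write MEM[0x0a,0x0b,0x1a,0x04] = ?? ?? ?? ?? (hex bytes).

[0] 0x15->0x1a len=3 : 56 e3 56
[1] 0x10->0x04 len=8 : 08 f7 77 e1 8e 56 e3 56
[2] 0x0c->0x07 len=4 : 96 6a c3 fc
[3] 0x1e->0x0a len=2 : 1a 82
[4] 0x24->0x06 len=4 : 3b 58 aa 97
[5] 0x06->0x04 len=2 : 3b 58
query mem[0x0a]=0x1a, mem[0x0b]=0x82, mem[0x1a]=0x56, mem[0x04]=0x3b

MEM[0x0a,0x0b,0x1a,0x04] = 1a 82 56 3b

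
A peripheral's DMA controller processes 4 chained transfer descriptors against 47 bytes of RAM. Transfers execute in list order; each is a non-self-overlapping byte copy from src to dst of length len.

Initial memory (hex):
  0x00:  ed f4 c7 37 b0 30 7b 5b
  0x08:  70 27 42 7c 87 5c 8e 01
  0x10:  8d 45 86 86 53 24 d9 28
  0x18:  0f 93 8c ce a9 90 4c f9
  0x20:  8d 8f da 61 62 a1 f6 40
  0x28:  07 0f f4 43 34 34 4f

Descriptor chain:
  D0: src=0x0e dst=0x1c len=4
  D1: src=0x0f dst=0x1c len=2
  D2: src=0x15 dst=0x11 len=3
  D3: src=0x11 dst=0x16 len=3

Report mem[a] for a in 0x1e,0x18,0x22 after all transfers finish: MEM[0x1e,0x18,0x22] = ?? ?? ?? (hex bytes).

#0 dst[0x1c+4] := {0x8e,0x01,0x8d,0x45}
#1 dst[0x1c+2] := {0x01,0x8d}
#2 dst[0x11+3] := {0x24,0xd9,0x28}
#3 dst[0x16+3] := {0x24,0xd9,0x28}
query mem[0x1e]=0x8d, mem[0x18]=0x28, mem[0x22]=0xda

MEM[0x1e,0x18,0x22] = 8d 28 da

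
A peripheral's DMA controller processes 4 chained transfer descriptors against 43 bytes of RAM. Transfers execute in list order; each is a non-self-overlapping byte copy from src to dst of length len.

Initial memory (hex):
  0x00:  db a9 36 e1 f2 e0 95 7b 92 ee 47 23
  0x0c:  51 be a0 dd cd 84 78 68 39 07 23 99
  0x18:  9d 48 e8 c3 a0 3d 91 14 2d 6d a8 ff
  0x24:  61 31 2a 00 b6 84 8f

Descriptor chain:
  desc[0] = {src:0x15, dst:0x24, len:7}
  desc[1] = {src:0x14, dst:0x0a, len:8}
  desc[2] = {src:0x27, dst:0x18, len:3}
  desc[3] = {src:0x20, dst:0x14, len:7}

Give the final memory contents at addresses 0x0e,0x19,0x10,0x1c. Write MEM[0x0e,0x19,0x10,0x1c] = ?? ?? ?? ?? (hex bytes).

#0 dst[0x24+7] := {0x07,0x23,0x99,0x9d,0x48,0xe8,0xc3}
#1 dst[0x0a+8] := {0x39,0x07,0x23,0x99,0x9d,0x48,0xe8,0xc3}
#2 dst[0x18+3] := {0x9d,0x48,0xe8}
#3 dst[0x14+7] := {0x2d,0x6d,0xa8,0xff,0x07,0x23,0x99}
query mem[0x0e]=0x9d, mem[0x19]=0x23, mem[0x10]=0xe8, mem[0x1c]=0xa0

MEM[0x0e,0x19,0x10,0x1c] = 9d 23 e8 a0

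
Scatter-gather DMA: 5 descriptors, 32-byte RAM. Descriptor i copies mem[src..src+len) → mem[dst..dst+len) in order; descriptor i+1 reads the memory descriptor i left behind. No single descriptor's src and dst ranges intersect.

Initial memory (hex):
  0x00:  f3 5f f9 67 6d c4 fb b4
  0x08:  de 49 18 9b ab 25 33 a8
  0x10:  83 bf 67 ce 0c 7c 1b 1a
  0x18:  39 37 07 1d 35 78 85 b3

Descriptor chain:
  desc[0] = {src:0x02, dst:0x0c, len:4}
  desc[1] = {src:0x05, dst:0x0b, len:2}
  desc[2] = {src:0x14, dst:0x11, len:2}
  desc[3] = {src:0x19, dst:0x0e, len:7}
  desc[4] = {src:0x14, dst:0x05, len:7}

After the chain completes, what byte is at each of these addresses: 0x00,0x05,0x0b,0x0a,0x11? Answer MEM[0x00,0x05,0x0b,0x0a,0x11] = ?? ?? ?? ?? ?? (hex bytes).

  after D0: wrote 4B at 0x0c = f9676dc4
  after D1: wrote 2B at 0x0b = c4fb
  after D2: wrote 2B at 0x11 = 0c7c
  after D3: wrote 7B at 0x0e = 37071d357885b3
  after D4: wrote 7B at 0x05 = b37c1b1a393707
query mem[0x00]=0xf3, mem[0x05]=0xb3, mem[0x0b]=0x07, mem[0x0a]=0x37, mem[0x11]=0x35

MEM[0x00,0x05,0x0b,0x0a,0x11] = f3 b3 07 37 35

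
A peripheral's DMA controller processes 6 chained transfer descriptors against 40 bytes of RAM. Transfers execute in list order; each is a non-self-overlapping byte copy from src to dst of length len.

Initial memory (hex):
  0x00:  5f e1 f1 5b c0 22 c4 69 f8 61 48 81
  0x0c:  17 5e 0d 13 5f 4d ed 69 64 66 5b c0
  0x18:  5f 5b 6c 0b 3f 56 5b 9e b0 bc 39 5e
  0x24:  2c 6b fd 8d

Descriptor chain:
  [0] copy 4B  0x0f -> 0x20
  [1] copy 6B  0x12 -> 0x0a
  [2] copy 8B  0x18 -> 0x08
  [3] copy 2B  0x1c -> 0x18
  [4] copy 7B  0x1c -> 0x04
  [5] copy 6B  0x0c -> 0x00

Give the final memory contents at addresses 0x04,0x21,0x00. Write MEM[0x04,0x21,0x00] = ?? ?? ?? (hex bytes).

MEM[0x04,0x21,0x00] = 5f 5f 3f

[0] 0x0f->0x20 len=4 : 13 5f 4d ed
[1] 0x12->0x0a len=6 : ed 69 64 66 5b c0
[2] 0x18->0x08 len=8 : 5f 5b 6c 0b 3f 56 5b 9e
[3] 0x1c->0x18 len=2 : 3f 56
[4] 0x1c->0x04 len=7 : 3f 56 5b 9e 13 5f 4d
[5] 0x0c->0x00 len=6 : 3f 56 5b 9e 5f 4d
query mem[0x04]=0x5f, mem[0x21]=0x5f, mem[0x00]=0x3f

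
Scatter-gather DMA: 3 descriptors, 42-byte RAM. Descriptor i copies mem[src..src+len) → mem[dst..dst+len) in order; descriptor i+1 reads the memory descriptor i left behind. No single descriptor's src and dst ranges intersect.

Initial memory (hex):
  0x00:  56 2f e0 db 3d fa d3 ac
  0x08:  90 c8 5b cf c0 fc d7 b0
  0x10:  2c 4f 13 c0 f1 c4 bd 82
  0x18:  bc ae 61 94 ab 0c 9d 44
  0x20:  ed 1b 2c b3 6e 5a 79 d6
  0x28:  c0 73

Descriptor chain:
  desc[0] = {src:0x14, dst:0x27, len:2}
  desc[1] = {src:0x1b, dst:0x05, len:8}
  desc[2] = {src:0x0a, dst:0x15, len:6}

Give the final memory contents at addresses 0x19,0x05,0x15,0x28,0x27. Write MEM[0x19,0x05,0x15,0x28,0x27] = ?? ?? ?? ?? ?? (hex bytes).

MEM[0x19,0x05,0x15,0x28,0x27] = d7 94 ed c4 f1

  after D0: wrote 2B at 0x27 = f1c4
  after D1: wrote 8B at 0x05 = 94ab0c9d44ed1b2c
  after D2: wrote 6B at 0x15 = ed1b2cfcd7b0
query mem[0x19]=0xd7, mem[0x05]=0x94, mem[0x15]=0xed, mem[0x28]=0xc4, mem[0x27]=0xf1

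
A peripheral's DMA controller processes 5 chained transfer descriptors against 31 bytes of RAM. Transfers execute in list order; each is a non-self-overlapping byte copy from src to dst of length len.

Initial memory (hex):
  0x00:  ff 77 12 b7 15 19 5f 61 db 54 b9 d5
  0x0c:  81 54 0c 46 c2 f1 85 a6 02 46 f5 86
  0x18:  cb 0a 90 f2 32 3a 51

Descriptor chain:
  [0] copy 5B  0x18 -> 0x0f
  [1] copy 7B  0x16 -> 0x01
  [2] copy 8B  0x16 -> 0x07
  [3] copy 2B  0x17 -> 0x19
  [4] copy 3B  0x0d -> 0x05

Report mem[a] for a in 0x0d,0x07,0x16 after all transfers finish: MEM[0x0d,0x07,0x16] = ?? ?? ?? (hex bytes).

MEM[0x0d,0x07,0x16] = 32 cb f5

D0: mem[0x0f..0x13] <- [cb 0a 90 f2 32]
D1: mem[0x01..0x07] <- [f5 86 cb 0a 90 f2 32]
D2: mem[0x07..0x0e] <- [f5 86 cb 0a 90 f2 32 3a]
D3: mem[0x19..0x1a] <- [86 cb]
D4: mem[0x05..0x07] <- [32 3a cb]
query mem[0x0d]=0x32, mem[0x07]=0xcb, mem[0x16]=0xf5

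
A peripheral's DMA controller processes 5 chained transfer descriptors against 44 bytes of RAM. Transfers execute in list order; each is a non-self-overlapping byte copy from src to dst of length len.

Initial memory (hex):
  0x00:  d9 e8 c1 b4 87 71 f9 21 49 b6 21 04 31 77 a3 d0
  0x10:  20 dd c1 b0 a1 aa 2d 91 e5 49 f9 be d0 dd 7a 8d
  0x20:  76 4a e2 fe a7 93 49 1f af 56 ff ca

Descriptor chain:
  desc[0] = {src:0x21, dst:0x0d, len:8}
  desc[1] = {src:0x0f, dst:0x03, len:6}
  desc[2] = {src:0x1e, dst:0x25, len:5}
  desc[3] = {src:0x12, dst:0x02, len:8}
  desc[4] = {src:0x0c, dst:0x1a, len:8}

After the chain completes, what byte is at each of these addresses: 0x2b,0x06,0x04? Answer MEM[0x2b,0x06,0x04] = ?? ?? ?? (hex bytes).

MEM[0x2b,0x06,0x04] = ca 2d af

  after D0: wrote 8B at 0x0d = 4ae2fea793491faf
  after D1: wrote 6B at 0x03 = fea793491faf
  after D2: wrote 5B at 0x25 = 7a8d764ae2
  after D3: wrote 8B at 0x02 = 491fafaa2d91e549
  after D4: wrote 8B at 0x1a = 314ae2fea793491f
query mem[0x2b]=0xca, mem[0x06]=0x2d, mem[0x04]=0xaf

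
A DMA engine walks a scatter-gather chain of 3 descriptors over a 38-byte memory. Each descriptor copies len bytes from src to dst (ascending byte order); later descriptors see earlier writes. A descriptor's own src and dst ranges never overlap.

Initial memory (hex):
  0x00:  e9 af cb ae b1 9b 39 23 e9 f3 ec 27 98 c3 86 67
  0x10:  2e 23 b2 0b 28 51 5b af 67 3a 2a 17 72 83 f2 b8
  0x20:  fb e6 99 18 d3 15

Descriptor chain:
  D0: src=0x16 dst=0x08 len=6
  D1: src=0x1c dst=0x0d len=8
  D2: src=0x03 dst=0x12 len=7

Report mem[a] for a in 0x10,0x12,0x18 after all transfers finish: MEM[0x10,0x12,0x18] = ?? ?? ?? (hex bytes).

MEM[0x10,0x12,0x18] = b8 ae af

D0: mem[0x08..0x0d] <- [5b af 67 3a 2a 17]
D1: mem[0x0d..0x14] <- [72 83 f2 b8 fb e6 99 18]
D2: mem[0x12..0x18] <- [ae b1 9b 39 23 5b af]
query mem[0x10]=0xb8, mem[0x12]=0xae, mem[0x18]=0xaf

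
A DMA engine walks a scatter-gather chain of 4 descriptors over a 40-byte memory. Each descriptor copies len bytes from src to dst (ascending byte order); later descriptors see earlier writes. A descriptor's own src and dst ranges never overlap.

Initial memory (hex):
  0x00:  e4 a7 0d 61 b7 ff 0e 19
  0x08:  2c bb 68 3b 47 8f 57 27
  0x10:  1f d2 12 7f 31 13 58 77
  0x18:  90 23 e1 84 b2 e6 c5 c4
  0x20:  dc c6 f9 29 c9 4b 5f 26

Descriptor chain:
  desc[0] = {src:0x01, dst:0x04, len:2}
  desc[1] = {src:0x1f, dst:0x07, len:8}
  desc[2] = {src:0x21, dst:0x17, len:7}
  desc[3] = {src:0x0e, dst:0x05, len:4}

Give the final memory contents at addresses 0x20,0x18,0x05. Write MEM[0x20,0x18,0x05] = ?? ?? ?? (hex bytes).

[0] 0x01->0x04 len=2 : a7 0d
[1] 0x1f->0x07 len=8 : c4 dc c6 f9 29 c9 4b 5f
[2] 0x21->0x17 len=7 : c6 f9 29 c9 4b 5f 26
[3] 0x0e->0x05 len=4 : 5f 27 1f d2
query mem[0x20]=0xdc, mem[0x18]=0xf9, mem[0x05]=0x5f

MEM[0x20,0x18,0x05] = dc f9 5f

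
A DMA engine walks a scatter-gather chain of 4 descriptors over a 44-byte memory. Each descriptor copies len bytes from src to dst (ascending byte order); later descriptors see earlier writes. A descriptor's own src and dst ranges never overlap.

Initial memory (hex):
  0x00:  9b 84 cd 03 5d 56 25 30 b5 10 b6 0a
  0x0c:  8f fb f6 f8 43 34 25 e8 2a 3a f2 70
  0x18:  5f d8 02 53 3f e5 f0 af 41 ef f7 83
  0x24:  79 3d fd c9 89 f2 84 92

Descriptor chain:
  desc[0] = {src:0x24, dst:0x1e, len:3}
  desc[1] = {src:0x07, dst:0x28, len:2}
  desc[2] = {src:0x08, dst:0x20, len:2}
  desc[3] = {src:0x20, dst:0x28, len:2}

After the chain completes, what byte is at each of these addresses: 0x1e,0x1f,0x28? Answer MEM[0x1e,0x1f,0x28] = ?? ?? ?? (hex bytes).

MEM[0x1e,0x1f,0x28] = 79 3d b5

D0: mem[0x1e..0x20] <- [79 3d fd]
D1: mem[0x28..0x29] <- [30 b5]
D2: mem[0x20..0x21] <- [b5 10]
D3: mem[0x28..0x29] <- [b5 10]
query mem[0x1e]=0x79, mem[0x1f]=0x3d, mem[0x28]=0xb5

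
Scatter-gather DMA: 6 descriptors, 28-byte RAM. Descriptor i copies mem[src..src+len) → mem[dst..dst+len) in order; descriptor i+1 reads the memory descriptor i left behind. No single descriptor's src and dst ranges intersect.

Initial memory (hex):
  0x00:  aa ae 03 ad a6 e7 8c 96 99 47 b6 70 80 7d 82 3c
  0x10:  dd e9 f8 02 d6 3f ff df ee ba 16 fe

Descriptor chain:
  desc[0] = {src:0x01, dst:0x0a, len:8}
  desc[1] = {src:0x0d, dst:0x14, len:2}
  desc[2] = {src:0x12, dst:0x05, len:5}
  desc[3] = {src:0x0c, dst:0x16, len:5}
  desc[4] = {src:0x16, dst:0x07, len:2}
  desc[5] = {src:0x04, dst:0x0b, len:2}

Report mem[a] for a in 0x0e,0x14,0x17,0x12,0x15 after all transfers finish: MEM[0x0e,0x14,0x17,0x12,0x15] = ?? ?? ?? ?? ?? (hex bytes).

MEM[0x0e,0x14,0x17,0x12,0x15] = e7 a6 a6 f8 e7

[0] 0x01->0x0a len=8 : ae 03 ad a6 e7 8c 96 99
[1] 0x0d->0x14 len=2 : a6 e7
[2] 0x12->0x05 len=5 : f8 02 a6 e7 ff
[3] 0x0c->0x16 len=5 : ad a6 e7 8c 96
[4] 0x16->0x07 len=2 : ad a6
[5] 0x04->0x0b len=2 : a6 f8
query mem[0x0e]=0xe7, mem[0x14]=0xa6, mem[0x17]=0xa6, mem[0x12]=0xf8, mem[0x15]=0xe7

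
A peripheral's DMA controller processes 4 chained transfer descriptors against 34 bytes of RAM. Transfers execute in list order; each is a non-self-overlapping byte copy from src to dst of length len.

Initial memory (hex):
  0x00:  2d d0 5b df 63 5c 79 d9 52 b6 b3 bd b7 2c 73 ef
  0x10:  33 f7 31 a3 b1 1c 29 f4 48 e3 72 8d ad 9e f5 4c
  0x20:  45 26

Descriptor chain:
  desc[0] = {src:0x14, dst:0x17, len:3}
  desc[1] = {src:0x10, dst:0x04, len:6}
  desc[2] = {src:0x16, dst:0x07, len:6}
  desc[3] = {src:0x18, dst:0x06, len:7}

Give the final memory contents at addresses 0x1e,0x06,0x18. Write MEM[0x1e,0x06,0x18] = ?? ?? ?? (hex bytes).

MEM[0x1e,0x06,0x18] = f5 1c 1c

#0 dst[0x17+3] := {0xb1,0x1c,0x29}
#1 dst[0x04+6] := {0x33,0xf7,0x31,0xa3,0xb1,0x1c}
#2 dst[0x07+6] := {0x29,0xb1,0x1c,0x29,0x72,0x8d}
#3 dst[0x06+7] := {0x1c,0x29,0x72,0x8d,0xad,0x9e,0xf5}
query mem[0x1e]=0xf5, mem[0x06]=0x1c, mem[0x18]=0x1c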